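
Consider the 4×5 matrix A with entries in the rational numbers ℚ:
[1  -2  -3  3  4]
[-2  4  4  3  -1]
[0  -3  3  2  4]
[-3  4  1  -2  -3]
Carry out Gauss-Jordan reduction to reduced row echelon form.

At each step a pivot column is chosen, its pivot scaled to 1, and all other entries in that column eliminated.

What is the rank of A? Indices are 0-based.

step 1: normalize row 0 (÷1) = (1, -2, -3, 3, 4)
  row 1: subtract -2×row0 = (0, 0, -2, 9, 7)
  row 3: subtract -3×row0 = (0, -2, -8, 7, 9)
step 2: exchange rows 1,2
step 2: normalize row 1 (÷-3) = (0, 1, -1, -2/3, -4/3)
  row 0: subtract -2×row1 = (1, 0, -5, 5/3, 4/3)
  row 3: subtract -2×row1 = (0, 0, -10, 17/3, 19/3)
step 3: normalize row 2 (÷-2) = (0, 0, 1, -9/2, -7/2)
  row 0: subtract -5×row2 = (1, 0, 0, -125/6, -97/6)
  row 1: subtract -1×row2 = (0, 1, 0, -31/6, -29/6)
  row 3: subtract -10×row2 = (0, 0, 0, -118/3, -86/3)
step 4: normalize row 3 (÷-118/3) = (0, 0, 0, 1, 43/59)
  row 0: subtract -125/6×row3 = (1, 0, 0, 0, -58/59)
  row 1: subtract -31/6×row3 = (0, 1, 0, 0, -63/59)
  row 2: subtract -9/2×row3 = (0, 0, 1, 0, -13/59)

rank = 4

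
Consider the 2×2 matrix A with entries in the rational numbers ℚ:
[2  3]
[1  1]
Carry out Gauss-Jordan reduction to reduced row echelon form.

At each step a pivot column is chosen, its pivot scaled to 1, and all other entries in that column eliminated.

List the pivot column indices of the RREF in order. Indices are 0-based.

pivot columns: 0, 1

pivot(0,0)=2: scale R0 → (1, 3/2)
  clear (1,0): R1 −= (1)R0 → (0, -1/2)
pivot(1,1)=-1/2: scale R1 → (0, 1)
  clear (0,1): R0 −= (3/2)R1 → (1, 0)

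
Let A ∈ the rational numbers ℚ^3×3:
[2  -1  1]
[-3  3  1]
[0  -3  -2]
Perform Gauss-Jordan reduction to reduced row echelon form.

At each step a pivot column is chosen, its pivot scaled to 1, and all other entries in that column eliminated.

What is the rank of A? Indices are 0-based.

pivot(0,0)=2: scale R0 → (1, -1/2, 1/2)
  clear (1,0): R1 −= (-3)R0 → (0, 3/2, 5/2)
pivot(1,1)=3/2: scale R1 → (0, 1, 5/3)
  clear (0,1): R0 −= (-1/2)R1 → (1, 0, 4/3)
  clear (2,1): R2 −= (-3)R1 → (0, 0, 3)
pivot(2,2)=3: scale R2 → (0, 0, 1)
  clear (0,2): R0 −= (4/3)R2 → (1, 0, 0)
  clear (1,2): R1 −= (5/3)R2 → (0, 1, 0)

rank = 3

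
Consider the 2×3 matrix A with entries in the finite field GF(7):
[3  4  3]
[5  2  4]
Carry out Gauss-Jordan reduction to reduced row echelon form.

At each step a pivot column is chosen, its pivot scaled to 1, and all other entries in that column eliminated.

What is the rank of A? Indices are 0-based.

rank = 2

step 1: normalize row 0 (÷3) = (1, 6, 1)
  row 1: subtract 5×row0 = (0, 0, 6)
skip col 1 (zero from row 1)
step 2: normalize row 1 (÷6) = (0, 0, 1)
  row 0: subtract 1×row1 = (1, 6, 0)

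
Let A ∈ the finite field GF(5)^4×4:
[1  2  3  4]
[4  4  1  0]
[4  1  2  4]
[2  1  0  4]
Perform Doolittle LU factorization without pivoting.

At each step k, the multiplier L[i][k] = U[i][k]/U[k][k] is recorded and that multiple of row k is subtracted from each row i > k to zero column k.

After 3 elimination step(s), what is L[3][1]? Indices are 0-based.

L[3][1] = 2

Step 1: pivot at (0,0) is 1.
  row1 ← row1 − (4)·row0  ⇒  L[1][0]=4, U row1=(0, 1, 4, 4)
  row2 ← row2 − (4)·row0  ⇒  L[2][0]=4, U row2=(0, 3, 0, 3)
  row3 ← row3 − (2)·row0  ⇒  L[3][0]=2, U row3=(0, 2, 4, 1)
Step 2: pivot at (1,1) is 1.
  row2 ← row2 − (3)·row1  ⇒  L[2][1]=3, U row2=(0, 0, 3, 1)
  row3 ← row3 − (2)·row1  ⇒  L[3][1]=2, U row3=(0, 0, 1, 3)
Step 3: pivot at (2,2) is 3.
  row3 ← row3 − (2)·row2  ⇒  L[3][2]=2, U row3=(0, 0, 0, 1)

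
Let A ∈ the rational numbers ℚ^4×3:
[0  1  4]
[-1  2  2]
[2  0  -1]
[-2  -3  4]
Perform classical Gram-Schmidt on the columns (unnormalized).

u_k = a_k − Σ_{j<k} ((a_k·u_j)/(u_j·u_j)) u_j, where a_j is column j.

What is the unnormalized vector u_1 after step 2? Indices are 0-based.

u_1 = (1, 22/9, -8/9, -19/9)

Step 1: u_0 = a_0 = (0, -1, 2, -2).
Step 2: u_1 = a_1 − (4/9)·u_0 = (1, 22/9, -8/9, -19/9).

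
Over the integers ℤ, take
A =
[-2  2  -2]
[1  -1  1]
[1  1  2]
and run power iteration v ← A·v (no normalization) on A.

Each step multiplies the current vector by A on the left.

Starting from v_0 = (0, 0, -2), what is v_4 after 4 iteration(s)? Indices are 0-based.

v_4 = (-44, 22, -16)

v_0 = (0, 0, -2).
v_1 = A·v_0 = (4, -2, -4).
v_2 = A·v_1 = (-4, 2, -6).
v_3 = A·v_2 = (24, -12, -14).
v_4 = A·v_3 = (-44, 22, -16).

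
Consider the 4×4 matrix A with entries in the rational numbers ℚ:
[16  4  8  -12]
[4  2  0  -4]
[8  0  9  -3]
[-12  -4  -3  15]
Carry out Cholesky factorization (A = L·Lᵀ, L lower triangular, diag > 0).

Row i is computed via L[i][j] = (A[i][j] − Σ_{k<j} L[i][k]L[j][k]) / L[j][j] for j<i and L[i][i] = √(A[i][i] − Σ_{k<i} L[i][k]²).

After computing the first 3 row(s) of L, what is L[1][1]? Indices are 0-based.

L[1][1] = 1

Step 1: L[0][0] = √(16) = 4.
  L[1][0] = (4) / L[0][0] = 1.
Step 2: L[1][1] = √(1) = 1.
  L[2][0] = (8) / L[0][0] = 2.
  L[2][1] = (-2) / L[1][1] = -2.
Step 3: L[2][2] = √(1) = 1.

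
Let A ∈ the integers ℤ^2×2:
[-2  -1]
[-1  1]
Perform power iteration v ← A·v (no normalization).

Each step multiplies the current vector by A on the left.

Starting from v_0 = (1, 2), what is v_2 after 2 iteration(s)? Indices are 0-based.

v_0 = (1, 2).
v_1 = A·v_0 = (-4, 1).
v_2 = A·v_1 = (7, 5).

v_2 = (7, 5)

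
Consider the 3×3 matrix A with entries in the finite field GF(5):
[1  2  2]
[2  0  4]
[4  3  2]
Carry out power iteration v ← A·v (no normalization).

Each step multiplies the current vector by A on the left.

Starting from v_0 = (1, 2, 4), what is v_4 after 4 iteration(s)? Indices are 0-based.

v_4 = (2, 2, 0)

v_0 = (1, 2, 4).
v_1 = A·v_0 = (3, 3, 3).
v_2 = A·v_1 = (0, 3, 2).
v_3 = A·v_2 = (0, 3, 3).
v_4 = A·v_3 = (2, 2, 0).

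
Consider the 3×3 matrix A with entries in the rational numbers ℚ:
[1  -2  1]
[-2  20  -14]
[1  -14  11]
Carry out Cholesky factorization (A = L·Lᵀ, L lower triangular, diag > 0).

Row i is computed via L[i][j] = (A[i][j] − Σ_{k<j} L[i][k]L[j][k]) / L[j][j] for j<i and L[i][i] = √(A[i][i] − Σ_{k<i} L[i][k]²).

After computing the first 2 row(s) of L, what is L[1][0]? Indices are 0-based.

Step 1: L[0][0] = √(1) = 1.
  L[1][0] = (-2) / L[0][0] = -2.
Step 2: L[1][1] = √(16) = 4.

L[1][0] = -2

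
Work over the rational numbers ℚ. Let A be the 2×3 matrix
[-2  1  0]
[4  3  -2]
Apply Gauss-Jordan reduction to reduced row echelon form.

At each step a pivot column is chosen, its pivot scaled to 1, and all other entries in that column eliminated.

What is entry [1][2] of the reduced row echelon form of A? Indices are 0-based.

M[1][2] = -2/5

step 1: normalize row 0 (÷-2) = (1, -1/2, 0)
  row 1: subtract 4×row0 = (0, 5, -2)
step 2: normalize row 1 (÷5) = (0, 1, -2/5)
  row 0: subtract -1/2×row1 = (1, 0, -1/5)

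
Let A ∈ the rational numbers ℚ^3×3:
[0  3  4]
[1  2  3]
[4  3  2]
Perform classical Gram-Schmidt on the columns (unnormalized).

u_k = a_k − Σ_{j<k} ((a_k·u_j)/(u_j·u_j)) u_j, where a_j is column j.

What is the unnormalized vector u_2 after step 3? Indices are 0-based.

u_2 = (-25/89, 60/89, -15/89)

Step 1: u_0 = a_0 = (0, 1, 4).
Step 2: u_1 = a_1 − (14/17)·u_0 = (3, 20/17, -5/17).
Step 3: u_2 = a_2 − (11/17)·u_0 − (127/89)·u_1 = (-25/89, 60/89, -15/89).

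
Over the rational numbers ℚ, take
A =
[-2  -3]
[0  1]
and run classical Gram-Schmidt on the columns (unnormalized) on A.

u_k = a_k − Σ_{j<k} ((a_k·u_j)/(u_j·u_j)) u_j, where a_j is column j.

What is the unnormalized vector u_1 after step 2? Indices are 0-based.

Step 1: u_0 = a_0 = (-2, 0).
Step 2: u_1 = a_1 − (3/2)·u_0 = (0, 1).

u_1 = (0, 1)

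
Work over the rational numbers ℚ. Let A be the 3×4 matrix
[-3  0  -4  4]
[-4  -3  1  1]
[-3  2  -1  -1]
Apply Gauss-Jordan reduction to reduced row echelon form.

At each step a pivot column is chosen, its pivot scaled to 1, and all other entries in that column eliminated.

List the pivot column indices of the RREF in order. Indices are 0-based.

step 1: normalize row 0 (÷-3) = (1, 0, 4/3, -4/3)
  row 1: subtract -4×row0 = (0, -3, 19/3, -13/3)
  row 2: subtract -3×row0 = (0, 2, 3, -5)
step 2: normalize row 1 (÷-3) = (0, 1, -19/9, 13/9)
  row 2: subtract 2×row1 = (0, 0, 65/9, -71/9)
step 3: normalize row 2 (÷65/9) = (0, 0, 1, -71/65)
  row 0: subtract 4/3×row2 = (1, 0, 0, 8/65)
  row 1: subtract -19/9×row2 = (0, 1, 0, -56/65)

pivot columns: 0, 1, 2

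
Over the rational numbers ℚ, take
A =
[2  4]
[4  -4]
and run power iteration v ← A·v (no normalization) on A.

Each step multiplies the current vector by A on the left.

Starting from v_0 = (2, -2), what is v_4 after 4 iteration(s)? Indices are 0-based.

v_4 = (1760, -3008)

v_0 = (2, -2).
v_1 = A·v_0 = (-4, 16).
v_2 = A·v_1 = (56, -80).
v_3 = A·v_2 = (-208, 544).
v_4 = A·v_3 = (1760, -3008).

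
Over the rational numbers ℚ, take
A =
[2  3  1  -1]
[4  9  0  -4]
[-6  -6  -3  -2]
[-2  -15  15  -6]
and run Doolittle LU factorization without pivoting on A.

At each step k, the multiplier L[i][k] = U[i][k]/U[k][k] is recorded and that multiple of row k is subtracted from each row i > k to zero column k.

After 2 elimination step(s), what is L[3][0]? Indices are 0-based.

L[3][0] = -1

k=0: U[0][0]=2
  eliminate (1,0): mult=2, new row 1: (0, 3, -2, -2); set L[1][0]=2
  eliminate (2,0): mult=-3, new row 2: (0, 3, 0, -5); set L[2][0]=-3
  eliminate (3,0): mult=-1, new row 3: (0, -12, 16, -7); set L[3][0]=-1
k=1: U[1][1]=3
  eliminate (2,1): mult=1, new row 2: (0, 0, 2, -3); set L[2][1]=1
  eliminate (3,1): mult=-4, new row 3: (0, 0, 8, -15); set L[3][1]=-4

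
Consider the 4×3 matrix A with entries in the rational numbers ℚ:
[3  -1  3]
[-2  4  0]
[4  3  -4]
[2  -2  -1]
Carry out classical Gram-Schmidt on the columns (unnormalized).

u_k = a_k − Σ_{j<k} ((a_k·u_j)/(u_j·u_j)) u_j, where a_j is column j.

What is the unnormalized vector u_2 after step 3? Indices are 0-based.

u_2 = (1138/327, 134/109, -440/327, -425/327)

Step 1: u_0 = a_0 = (3, -2, 4, 2).
Step 2: u_1 = a_1 − (-1/11)·u_0 = (-8/11, 42/11, 37/11, -20/11).
Step 3: u_2 = a_2 − (-3/11)·u_0 − (-152/327)·u_1 = (1138/327, 134/109, -440/327, -425/327).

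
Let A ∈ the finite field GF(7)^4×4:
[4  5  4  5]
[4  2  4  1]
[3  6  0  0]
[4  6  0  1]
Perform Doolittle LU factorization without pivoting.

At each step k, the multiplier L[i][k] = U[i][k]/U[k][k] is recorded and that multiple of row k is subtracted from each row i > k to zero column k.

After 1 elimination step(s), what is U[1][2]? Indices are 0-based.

Step 1: pivot at (0,0) is 4.
  row1 ← row1 − (1)·row0  ⇒  L[1][0]=1, U row1=(0, 4, 0, 3)
  row2 ← row2 − (6)·row0  ⇒  L[2][0]=6, U row2=(0, 4, 4, 5)
  row3 ← row3 − (1)·row0  ⇒  L[3][0]=1, U row3=(0, 1, 3, 3)

U[1][2] = 0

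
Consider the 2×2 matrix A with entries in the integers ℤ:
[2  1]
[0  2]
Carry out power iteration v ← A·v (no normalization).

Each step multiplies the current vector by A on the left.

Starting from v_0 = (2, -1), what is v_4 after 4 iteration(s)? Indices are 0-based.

v_0 = (2, -1).
v_1 = A·v_0 = (3, -2).
v_2 = A·v_1 = (4, -4).
v_3 = A·v_2 = (4, -8).
v_4 = A·v_3 = (0, -16).

v_4 = (0, -16)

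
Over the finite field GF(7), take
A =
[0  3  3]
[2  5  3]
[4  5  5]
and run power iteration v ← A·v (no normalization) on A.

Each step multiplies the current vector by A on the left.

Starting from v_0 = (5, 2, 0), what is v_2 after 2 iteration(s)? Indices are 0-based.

v_0 = (5, 2, 0).
v_1 = A·v_0 = (6, 6, 2).
v_2 = A·v_1 = (3, 6, 1).

v_2 = (3, 6, 1)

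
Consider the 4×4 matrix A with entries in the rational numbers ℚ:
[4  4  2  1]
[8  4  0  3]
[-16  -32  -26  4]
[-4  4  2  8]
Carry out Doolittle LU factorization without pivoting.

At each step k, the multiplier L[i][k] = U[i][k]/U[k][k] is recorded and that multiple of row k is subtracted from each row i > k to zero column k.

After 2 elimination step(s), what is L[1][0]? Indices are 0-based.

L[1][0] = 2

k=0: U[0][0]=4
  eliminate (1,0): mult=2, new row 1: (0, -4, -4, 1); set L[1][0]=2
  eliminate (2,0): mult=-4, new row 2: (0, -16, -18, 8); set L[2][0]=-4
  eliminate (3,0): mult=-1, new row 3: (0, 8, 4, 9); set L[3][0]=-1
k=1: U[1][1]=-4
  eliminate (2,1): mult=4, new row 2: (0, 0, -2, 4); set L[2][1]=4
  eliminate (3,1): mult=-2, new row 3: (0, 0, -4, 11); set L[3][1]=-2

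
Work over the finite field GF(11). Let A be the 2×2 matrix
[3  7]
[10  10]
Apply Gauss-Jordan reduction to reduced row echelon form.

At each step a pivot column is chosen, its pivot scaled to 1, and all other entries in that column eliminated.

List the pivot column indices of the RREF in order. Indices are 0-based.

pivot(0,0)=3: scale R0 → (1, 6)
  clear (1,0): R1 −= (10)R0 → (0, 5)
pivot(1,1)=5: scale R1 → (0, 1)
  clear (0,1): R0 −= (6)R1 → (1, 0)

pivot columns: 0, 1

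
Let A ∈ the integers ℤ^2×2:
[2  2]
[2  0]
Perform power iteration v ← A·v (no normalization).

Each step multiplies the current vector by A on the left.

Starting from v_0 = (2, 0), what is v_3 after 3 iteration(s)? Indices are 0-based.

v_3 = (48, 32)

v_0 = (2, 0).
v_1 = A·v_0 = (4, 4).
v_2 = A·v_1 = (16, 8).
v_3 = A·v_2 = (48, 32).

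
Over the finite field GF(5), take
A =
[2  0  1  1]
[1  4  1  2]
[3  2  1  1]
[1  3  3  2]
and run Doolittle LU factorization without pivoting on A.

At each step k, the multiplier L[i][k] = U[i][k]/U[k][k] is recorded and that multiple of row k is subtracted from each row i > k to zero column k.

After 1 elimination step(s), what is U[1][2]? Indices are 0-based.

[col 0] pivot 2
  R1 -= 3*R0 → (0, 4, 3, 4)  (L[1][0] := 3)
  R2 -= 4*R0 → (0, 2, 2, 2)  (L[2][0] := 4)
  R3 -= 3*R0 → (0, 3, 0, 4)  (L[3][0] := 3)

U[1][2] = 3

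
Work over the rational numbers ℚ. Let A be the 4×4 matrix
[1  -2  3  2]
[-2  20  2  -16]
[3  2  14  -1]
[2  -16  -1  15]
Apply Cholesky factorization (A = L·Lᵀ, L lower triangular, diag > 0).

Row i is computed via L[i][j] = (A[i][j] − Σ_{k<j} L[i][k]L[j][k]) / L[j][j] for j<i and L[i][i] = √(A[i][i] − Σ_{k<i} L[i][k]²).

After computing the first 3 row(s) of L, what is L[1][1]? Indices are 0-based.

Step 1: L[0][0] = √(1) = 1.
  L[1][0] = (-2) / L[0][0] = -2.
Step 2: L[1][1] = √(16) = 4.
  L[2][0] = (3) / L[0][0] = 3.
  L[2][1] = (8) / L[1][1] = 2.
Step 3: L[2][2] = √(1) = 1.

L[1][1] = 4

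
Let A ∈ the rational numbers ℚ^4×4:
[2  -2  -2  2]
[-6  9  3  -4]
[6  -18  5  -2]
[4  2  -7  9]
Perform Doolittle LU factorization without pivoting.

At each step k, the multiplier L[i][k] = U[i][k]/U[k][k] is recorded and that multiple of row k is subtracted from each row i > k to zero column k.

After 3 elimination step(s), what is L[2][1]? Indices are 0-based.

[col 0] pivot 2
  R1 -= -3*R0 → (0, 3, -3, 2)  (L[1][0] := -3)
  R2 -= 3*R0 → (0, -12, 11, -8)  (L[2][0] := 3)
  R3 -= 2*R0 → (0, 6, -3, 5)  (L[3][0] := 2)
[col 1] pivot 3
  R2 -= -4*R1 → (0, 0, -1, 0)  (L[2][1] := -4)
  R3 -= 2*R1 → (0, 0, 3, 1)  (L[3][1] := 2)
[col 2] pivot -1
  R3 -= -3*R2 → (0, 0, 0, 1)  (L[3][2] := -3)

L[2][1] = -4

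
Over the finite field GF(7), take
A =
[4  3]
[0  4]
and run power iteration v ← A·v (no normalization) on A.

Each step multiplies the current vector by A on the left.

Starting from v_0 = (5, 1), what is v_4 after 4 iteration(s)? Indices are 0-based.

v_0 = (5, 1).
v_1 = A·v_0 = (2, 4).
v_2 = A·v_1 = (6, 2).
v_3 = A·v_2 = (2, 1).
v_4 = A·v_3 = (4, 4).

v_4 = (4, 4)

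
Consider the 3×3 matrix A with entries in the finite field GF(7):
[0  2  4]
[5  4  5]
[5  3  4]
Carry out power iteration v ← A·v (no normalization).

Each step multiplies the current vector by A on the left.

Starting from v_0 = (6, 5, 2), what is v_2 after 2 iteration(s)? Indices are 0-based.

v_2 = (3, 0, 6)

v_0 = (6, 5, 2).
v_1 = A·v_0 = (4, 4, 4).
v_2 = A·v_1 = (3, 0, 6).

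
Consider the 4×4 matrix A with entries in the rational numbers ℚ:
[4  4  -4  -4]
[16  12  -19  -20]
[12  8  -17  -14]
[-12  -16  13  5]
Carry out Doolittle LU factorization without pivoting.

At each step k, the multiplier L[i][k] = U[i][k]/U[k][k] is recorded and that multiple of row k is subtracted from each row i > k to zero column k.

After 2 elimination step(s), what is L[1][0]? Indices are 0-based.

[col 0] pivot 4
  R1 -= 4*R0 → (0, -4, -3, -4)  (L[1][0] := 4)
  R2 -= 3*R0 → (0, -4, -5, -2)  (L[2][0] := 3)
  R3 -= -3*R0 → (0, -4, 1, -7)  (L[3][0] := -3)
[col 1] pivot -4
  R2 -= 1*R1 → (0, 0, -2, 2)  (L[2][1] := 1)
  R3 -= 1*R1 → (0, 0, 4, -3)  (L[3][1] := 1)

L[1][0] = 4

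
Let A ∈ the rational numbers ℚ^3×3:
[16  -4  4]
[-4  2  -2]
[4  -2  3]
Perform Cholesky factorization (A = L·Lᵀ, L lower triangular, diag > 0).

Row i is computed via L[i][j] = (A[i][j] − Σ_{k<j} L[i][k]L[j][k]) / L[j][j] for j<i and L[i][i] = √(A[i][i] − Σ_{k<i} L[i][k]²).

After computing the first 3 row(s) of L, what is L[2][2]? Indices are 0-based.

L[2][2] = 1

Step 1: L[0][0] = √(16) = 4.
  L[1][0] = (-4) / L[0][0] = -1.
Step 2: L[1][1] = √(1) = 1.
  L[2][0] = (4) / L[0][0] = 1.
  L[2][1] = (-1) / L[1][1] = -1.
Step 3: L[2][2] = √(1) = 1.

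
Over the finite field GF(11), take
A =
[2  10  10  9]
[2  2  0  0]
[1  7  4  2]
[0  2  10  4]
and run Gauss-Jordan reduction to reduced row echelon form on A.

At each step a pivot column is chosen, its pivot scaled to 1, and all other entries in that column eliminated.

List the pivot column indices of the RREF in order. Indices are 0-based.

[1] R0 /= 2  ⇒  (1, 5, 5, 10)
     R1 -= 2·R0  ⇒  (0, 3, 1, 2)
     R2 -= 1·R0  ⇒  (0, 2, 10, 3)
[2] R1 /= 3  ⇒  (0, 1, 4, 8)
     R0 -= 5·R1  ⇒  (1, 0, 7, 3)
     R2 -= 2·R1  ⇒  (0, 0, 2, 9)
     R3 -= 2·R1  ⇒  (0, 0, 2, 10)
[3] R2 /= 2  ⇒  (0, 0, 1, 10)
     R0 -= 7·R2  ⇒  (1, 0, 0, 10)
     R1 -= 4·R2  ⇒  (0, 1, 0, 1)
     R3 -= 2·R2  ⇒  (0, 0, 0, 1)
[4] R3 /= 1  ⇒  (0, 0, 0, 1)
     R0 -= 10·R3  ⇒  (1, 0, 0, 0)
     R1 -= 1·R3  ⇒  (0, 1, 0, 0)
     R2 -= 10·R3  ⇒  (0, 0, 1, 0)

pivot columns: 0, 1, 2, 3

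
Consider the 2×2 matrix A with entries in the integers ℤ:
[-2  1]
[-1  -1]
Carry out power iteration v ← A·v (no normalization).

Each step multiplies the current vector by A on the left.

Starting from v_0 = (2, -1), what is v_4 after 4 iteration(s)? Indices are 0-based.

v_4 = (9, 27)

v_0 = (2, -1).
v_1 = A·v_0 = (-5, -1).
v_2 = A·v_1 = (9, 6).
v_3 = A·v_2 = (-12, -15).
v_4 = A·v_3 = (9, 27).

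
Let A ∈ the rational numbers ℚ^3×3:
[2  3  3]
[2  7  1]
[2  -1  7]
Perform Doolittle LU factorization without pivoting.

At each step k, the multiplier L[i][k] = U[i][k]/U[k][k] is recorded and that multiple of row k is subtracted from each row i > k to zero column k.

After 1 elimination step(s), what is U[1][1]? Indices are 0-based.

Step 1: pivot at (0,0) is 2.
  row1 ← row1 − (1)·row0  ⇒  L[1][0]=1, U row1=(0, 4, -2)
  row2 ← row2 − (1)·row0  ⇒  L[2][0]=1, U row2=(0, -4, 4)

U[1][1] = 4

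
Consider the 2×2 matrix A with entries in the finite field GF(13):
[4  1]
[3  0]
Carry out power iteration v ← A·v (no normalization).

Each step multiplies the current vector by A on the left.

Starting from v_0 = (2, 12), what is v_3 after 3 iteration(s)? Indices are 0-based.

v_0 = (2, 12).
v_1 = A·v_0 = (7, 6).
v_2 = A·v_1 = (8, 8).
v_3 = A·v_2 = (1, 11).

v_3 = (1, 11)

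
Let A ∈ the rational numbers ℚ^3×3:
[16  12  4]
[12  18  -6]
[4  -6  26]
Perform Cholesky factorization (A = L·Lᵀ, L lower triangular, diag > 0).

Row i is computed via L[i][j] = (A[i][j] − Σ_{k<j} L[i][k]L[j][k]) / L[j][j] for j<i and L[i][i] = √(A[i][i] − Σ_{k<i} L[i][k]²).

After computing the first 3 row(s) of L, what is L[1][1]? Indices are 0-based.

L[1][1] = 3

Step 1: L[0][0] = √(16) = 4.
  L[1][0] = (12) / L[0][0] = 3.
Step 2: L[1][1] = √(9) = 3.
  L[2][0] = (4) / L[0][0] = 1.
  L[2][1] = (-9) / L[1][1] = -3.
Step 3: L[2][2] = √(16) = 4.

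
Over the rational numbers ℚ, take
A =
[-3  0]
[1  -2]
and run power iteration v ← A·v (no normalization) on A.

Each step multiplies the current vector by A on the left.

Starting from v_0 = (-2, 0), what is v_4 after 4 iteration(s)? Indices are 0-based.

v_4 = (-162, 130)

v_0 = (-2, 0).
v_1 = A·v_0 = (6, -2).
v_2 = A·v_1 = (-18, 10).
v_3 = A·v_2 = (54, -38).
v_4 = A·v_3 = (-162, 130).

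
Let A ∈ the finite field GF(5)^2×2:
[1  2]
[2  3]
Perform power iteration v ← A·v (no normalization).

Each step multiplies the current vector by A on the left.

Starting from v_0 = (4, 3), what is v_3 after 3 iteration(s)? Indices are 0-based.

v_0 = (4, 3).
v_1 = A·v_0 = (0, 2).
v_2 = A·v_1 = (4, 1).
v_3 = A·v_2 = (1, 1).

v_3 = (1, 1)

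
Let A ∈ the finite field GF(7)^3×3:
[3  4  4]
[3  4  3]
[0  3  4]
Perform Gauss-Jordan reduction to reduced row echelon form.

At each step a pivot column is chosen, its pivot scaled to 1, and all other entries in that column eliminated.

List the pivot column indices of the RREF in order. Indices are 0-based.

pivot(0,0)=3: scale R0 → (1, 6, 6)
  clear (1,0): R1 −= (3)R0 → (0, 0, 6)
pivot(1,1): swap R1↔R2
pivot(1,1)=3: scale R1 → (0, 1, 6)
  clear (0,1): R0 −= (6)R1 → (1, 0, 5)
pivot(2,2)=6: scale R2 → (0, 0, 1)
  clear (0,2): R0 −= (5)R2 → (1, 0, 0)
  clear (1,2): R1 −= (6)R2 → (0, 1, 0)

pivot columns: 0, 1, 2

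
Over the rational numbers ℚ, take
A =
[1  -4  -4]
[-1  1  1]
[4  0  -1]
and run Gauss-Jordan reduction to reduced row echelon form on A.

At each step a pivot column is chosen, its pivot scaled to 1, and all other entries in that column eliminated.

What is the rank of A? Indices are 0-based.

rank = 3

step 1: normalize row 0 (÷1) = (1, -4, -4)
  row 1: subtract -1×row0 = (0, -3, -3)
  row 2: subtract 4×row0 = (0, 16, 15)
step 2: normalize row 1 (÷-3) = (0, 1, 1)
  row 0: subtract -4×row1 = (1, 0, 0)
  row 2: subtract 16×row1 = (0, 0, -1)
step 3: normalize row 2 (÷-1) = (0, 0, 1)
  row 1: subtract 1×row2 = (0, 1, 0)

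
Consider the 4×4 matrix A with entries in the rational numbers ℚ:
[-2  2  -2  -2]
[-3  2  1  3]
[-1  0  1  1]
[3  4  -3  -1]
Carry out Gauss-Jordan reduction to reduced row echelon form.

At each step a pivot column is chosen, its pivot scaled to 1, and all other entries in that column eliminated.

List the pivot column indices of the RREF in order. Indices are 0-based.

pivot columns: 0, 1, 2, 3

pivot(0,0)=-2: scale R0 → (1, -1, 1, 1)
  clear (1,0): R1 −= (-3)R0 → (0, -1, 4, 6)
  clear (2,0): R2 −= (-1)R0 → (0, -1, 2, 2)
  clear (3,0): R3 −= (3)R0 → (0, 7, -6, -4)
pivot(1,1)=-1: scale R1 → (0, 1, -4, -6)
  clear (0,1): R0 −= (-1)R1 → (1, 0, -3, -5)
  clear (2,1): R2 −= (-1)R1 → (0, 0, -2, -4)
  clear (3,1): R3 −= (7)R1 → (0, 0, 22, 38)
pivot(2,2)=-2: scale R2 → (0, 0, 1, 2)
  clear (0,2): R0 −= (-3)R2 → (1, 0, 0, 1)
  clear (1,2): R1 −= (-4)R2 → (0, 1, 0, 2)
  clear (3,2): R3 −= (22)R2 → (0, 0, 0, -6)
pivot(3,3)=-6: scale R3 → (0, 0, 0, 1)
  clear (0,3): R0 −= (1)R3 → (1, 0, 0, 0)
  clear (1,3): R1 −= (2)R3 → (0, 1, 0, 0)
  clear (2,3): R2 −= (2)R3 → (0, 0, 1, 0)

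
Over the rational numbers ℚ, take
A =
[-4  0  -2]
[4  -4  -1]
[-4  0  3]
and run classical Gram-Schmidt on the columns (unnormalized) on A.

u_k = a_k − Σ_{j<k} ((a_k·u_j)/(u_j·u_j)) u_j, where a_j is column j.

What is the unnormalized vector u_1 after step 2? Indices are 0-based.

Step 1: u_0 = a_0 = (-4, 4, -4).
Step 2: u_1 = a_1 − (-1/3)·u_0 = (-4/3, -8/3, -4/3).

u_1 = (-4/3, -8/3, -4/3)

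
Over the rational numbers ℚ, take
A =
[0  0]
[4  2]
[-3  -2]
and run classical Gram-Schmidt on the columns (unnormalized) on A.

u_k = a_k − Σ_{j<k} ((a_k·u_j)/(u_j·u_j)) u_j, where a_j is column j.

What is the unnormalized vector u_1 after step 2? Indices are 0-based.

u_1 = (0, -6/25, -8/25)

Step 1: u_0 = a_0 = (0, 4, -3).
Step 2: u_1 = a_1 − (14/25)·u_0 = (0, -6/25, -8/25).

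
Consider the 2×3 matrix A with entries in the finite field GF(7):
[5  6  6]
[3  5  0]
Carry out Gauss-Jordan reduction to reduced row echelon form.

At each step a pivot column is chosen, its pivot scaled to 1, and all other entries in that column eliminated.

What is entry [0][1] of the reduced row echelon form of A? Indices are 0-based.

M[0][1] = 4

step 1: normalize row 0 (÷5) = (1, 4, 4)
  row 1: subtract 3×row0 = (0, 0, 2)
skip col 1 (zero from row 1)
step 2: normalize row 1 (÷2) = (0, 0, 1)
  row 0: subtract 4×row1 = (1, 4, 0)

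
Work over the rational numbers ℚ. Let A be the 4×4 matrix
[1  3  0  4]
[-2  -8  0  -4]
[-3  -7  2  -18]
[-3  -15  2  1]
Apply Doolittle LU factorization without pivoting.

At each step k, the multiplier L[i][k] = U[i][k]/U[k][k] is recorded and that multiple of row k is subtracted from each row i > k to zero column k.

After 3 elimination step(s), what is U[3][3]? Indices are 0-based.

U[3][3] = 3

k=0: U[0][0]=1
  eliminate (1,0): mult=-2, new row 1: (0, -2, 0, 4); set L[1][0]=-2
  eliminate (2,0): mult=-3, new row 2: (0, 2, 2, -6); set L[2][0]=-3
  eliminate (3,0): mult=-3, new row 3: (0, -6, 2, 13); set L[3][0]=-3
k=1: U[1][1]=-2
  eliminate (2,1): mult=-1, new row 2: (0, 0, 2, -2); set L[2][1]=-1
  eliminate (3,1): mult=3, new row 3: (0, 0, 2, 1); set L[3][1]=3
k=2: U[2][2]=2
  eliminate (3,2): mult=1, new row 3: (0, 0, 0, 3); set L[3][2]=1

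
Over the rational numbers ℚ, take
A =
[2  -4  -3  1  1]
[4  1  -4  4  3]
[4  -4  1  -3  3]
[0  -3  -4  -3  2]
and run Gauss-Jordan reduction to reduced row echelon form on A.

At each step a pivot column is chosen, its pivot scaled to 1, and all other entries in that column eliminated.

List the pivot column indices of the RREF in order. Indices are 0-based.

step 1: normalize row 0 (÷2) = (1, -2, -3/2, 1/2, 1/2)
  row 1: subtract 4×row0 = (0, 9, 2, 2, 1)
  row 2: subtract 4×row0 = (0, 4, 7, -5, 1)
step 2: normalize row 1 (÷9) = (0, 1, 2/9, 2/9, 1/9)
  row 0: subtract -2×row1 = (1, 0, -19/18, 17/18, 13/18)
  row 2: subtract 4×row1 = (0, 0, 55/9, -53/9, 5/9)
  row 3: subtract -3×row1 = (0, 0, -10/3, -7/3, 7/3)
step 3: normalize row 2 (÷55/9) = (0, 0, 1, -53/55, 1/11)
  row 0: subtract -19/18×row2 = (1, 0, 0, -4/55, 9/11)
  row 1: subtract 2/9×row2 = (0, 1, 0, 24/55, 1/11)
  row 3: subtract -10/3×row2 = (0, 0, 0, -61/11, 29/11)
step 4: normalize row 3 (÷-61/11) = (0, 0, 0, 1, -29/61)
  row 0: subtract -4/55×row3 = (1, 0, 0, 0, 239/305)
  row 1: subtract 24/55×row3 = (0, 1, 0, 0, 91/305)
  row 2: subtract -53/55×row3 = (0, 0, 1, 0, -112/305)

pivot columns: 0, 1, 2, 3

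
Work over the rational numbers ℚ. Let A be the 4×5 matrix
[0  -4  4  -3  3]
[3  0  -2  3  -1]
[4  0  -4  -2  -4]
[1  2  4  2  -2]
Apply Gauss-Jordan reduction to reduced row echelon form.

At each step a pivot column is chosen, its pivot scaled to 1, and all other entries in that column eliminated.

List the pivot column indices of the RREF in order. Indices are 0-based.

step 1: exchange rows 0,1
step 1: normalize row 0 (÷3) = (1, 0, -2/3, 1, -1/3)
  row 2: subtract 4×row0 = (0, 0, -4/3, -6, -8/3)
  row 3: subtract 1×row0 = (0, 2, 14/3, 1, -5/3)
step 2: normalize row 1 (÷-4) = (0, 1, -1, 3/4, -3/4)
  row 3: subtract 2×row1 = (0, 0, 20/3, -1/2, -1/6)
step 3: normalize row 2 (÷-4/3) = (0, 0, 1, 9/2, 2)
  row 0: subtract -2/3×row2 = (1, 0, 0, 4, 1)
  row 1: subtract -1×row2 = (0, 1, 0, 21/4, 5/4)
  row 3: subtract 20/3×row2 = (0, 0, 0, -61/2, -27/2)
step 4: normalize row 3 (÷-61/2) = (0, 0, 0, 1, 27/61)
  row 0: subtract 4×row3 = (1, 0, 0, 0, -47/61)
  row 1: subtract 21/4×row3 = (0, 1, 0, 0, -131/122)
  row 2: subtract 9/2×row3 = (0, 0, 1, 0, 1/122)

pivot columns: 0, 1, 2, 3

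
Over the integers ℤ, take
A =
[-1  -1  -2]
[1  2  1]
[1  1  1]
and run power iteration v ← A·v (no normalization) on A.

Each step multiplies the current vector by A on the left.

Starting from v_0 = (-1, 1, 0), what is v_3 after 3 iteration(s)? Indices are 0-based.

v_3 = (-3, 4, 2)

v_0 = (-1, 1, 0).
v_1 = A·v_0 = (0, 1, 0).
v_2 = A·v_1 = (-1, 2, 1).
v_3 = A·v_2 = (-3, 4, 2).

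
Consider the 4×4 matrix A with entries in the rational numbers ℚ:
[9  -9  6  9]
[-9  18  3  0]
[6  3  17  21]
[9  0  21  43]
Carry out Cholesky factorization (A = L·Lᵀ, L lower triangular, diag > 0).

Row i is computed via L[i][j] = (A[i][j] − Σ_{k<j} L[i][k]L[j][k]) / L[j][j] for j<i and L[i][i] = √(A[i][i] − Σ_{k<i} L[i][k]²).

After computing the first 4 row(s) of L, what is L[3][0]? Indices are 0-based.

Step 1: L[0][0] = √(9) = 3.
  L[1][0] = (-9) / L[0][0] = -3.
Step 2: L[1][1] = √(9) = 3.
  L[2][0] = (6) / L[0][0] = 2.
  L[2][1] = (9) / L[1][1] = 3.
Step 3: L[2][2] = √(4) = 2.
  L[3][0] = (9) / L[0][0] = 3.
  L[3][1] = (9) / L[1][1] = 3.
  L[3][2] = (6) / L[2][2] = 3.
Step 4: L[3][3] = √(16) = 4.

L[3][0] = 3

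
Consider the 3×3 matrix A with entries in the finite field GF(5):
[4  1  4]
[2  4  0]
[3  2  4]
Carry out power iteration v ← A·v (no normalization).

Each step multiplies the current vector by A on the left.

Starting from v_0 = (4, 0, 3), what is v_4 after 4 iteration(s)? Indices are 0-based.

v_4 = (0, 3, 3)

v_0 = (4, 0, 3).
v_1 = A·v_0 = (3, 3, 4).
v_2 = A·v_1 = (1, 3, 1).
v_3 = A·v_2 = (1, 4, 3).
v_4 = A·v_3 = (0, 3, 3).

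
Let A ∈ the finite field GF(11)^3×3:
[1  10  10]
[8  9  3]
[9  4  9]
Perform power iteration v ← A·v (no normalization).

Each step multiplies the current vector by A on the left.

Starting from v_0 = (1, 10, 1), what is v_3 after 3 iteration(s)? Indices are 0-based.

v_3 = (5, 8, 5)

v_0 = (1, 10, 1).
v_1 = A·v_0 = (1, 2, 3).
v_2 = A·v_1 = (7, 2, 0).
v_3 = A·v_2 = (5, 8, 5).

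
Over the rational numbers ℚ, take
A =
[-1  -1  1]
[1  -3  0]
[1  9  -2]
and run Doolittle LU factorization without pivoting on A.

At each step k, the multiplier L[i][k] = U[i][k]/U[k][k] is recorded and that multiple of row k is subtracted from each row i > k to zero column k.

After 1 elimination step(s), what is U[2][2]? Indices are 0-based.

Step 1: pivot at (0,0) is -1.
  row1 ← row1 − (-1)·row0  ⇒  L[1][0]=-1, U row1=(0, -4, 1)
  row2 ← row2 − (-1)·row0  ⇒  L[2][0]=-1, U row2=(0, 8, -1)

U[2][2] = -1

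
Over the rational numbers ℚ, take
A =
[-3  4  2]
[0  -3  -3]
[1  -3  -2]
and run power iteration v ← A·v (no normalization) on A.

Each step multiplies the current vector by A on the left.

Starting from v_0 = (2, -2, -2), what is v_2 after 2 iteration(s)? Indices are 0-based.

v_2 = (126, -72, -78)

v_0 = (2, -2, -2).
v_1 = A·v_0 = (-18, 12, 12).
v_2 = A·v_1 = (126, -72, -78).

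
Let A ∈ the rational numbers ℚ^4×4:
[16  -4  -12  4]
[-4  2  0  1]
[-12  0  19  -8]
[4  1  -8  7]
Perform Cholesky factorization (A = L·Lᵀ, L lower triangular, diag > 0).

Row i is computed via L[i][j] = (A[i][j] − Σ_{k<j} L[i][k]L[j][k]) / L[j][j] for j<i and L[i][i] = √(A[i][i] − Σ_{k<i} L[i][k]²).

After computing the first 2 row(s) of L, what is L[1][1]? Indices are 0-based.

Step 1: L[0][0] = √(16) = 4.
  L[1][0] = (-4) / L[0][0] = -1.
Step 2: L[1][1] = √(1) = 1.

L[1][1] = 1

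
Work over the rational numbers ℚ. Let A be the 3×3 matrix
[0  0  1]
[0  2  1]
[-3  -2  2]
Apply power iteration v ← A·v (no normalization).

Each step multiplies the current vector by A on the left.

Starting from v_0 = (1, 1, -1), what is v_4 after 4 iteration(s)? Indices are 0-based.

v_4 = (5, -41, 95)

v_0 = (1, 1, -1).
v_1 = A·v_0 = (-1, 1, -7).
v_2 = A·v_1 = (-7, -5, -13).
v_3 = A·v_2 = (-13, -23, 5).
v_4 = A·v_3 = (5, -41, 95).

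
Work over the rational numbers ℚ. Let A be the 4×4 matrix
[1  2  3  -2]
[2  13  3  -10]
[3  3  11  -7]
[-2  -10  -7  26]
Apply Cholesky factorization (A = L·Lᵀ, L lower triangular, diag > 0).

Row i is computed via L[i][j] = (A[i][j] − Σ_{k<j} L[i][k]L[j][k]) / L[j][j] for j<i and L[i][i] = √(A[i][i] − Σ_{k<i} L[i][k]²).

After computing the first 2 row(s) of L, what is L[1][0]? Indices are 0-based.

Step 1: L[0][0] = √(1) = 1.
  L[1][0] = (2) / L[0][0] = 2.
Step 2: L[1][1] = √(9) = 3.

L[1][0] = 2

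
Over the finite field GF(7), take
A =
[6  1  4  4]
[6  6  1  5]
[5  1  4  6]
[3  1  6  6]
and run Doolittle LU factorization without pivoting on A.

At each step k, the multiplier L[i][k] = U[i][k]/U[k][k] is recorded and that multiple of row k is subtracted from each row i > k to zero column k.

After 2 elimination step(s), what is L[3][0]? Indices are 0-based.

k=0: U[0][0]=6
  eliminate (1,0): mult=1, new row 1: (0, 5, 4, 1); set L[1][0]=1
  eliminate (2,0): mult=2, new row 2: (0, 6, 3, 5); set L[2][0]=2
  eliminate (3,0): mult=4, new row 3: (0, 4, 4, 4); set L[3][0]=4
k=1: U[1][1]=5
  eliminate (2,1): mult=4, new row 2: (0, 0, 1, 1); set L[2][1]=4
  eliminate (3,1): mult=5, new row 3: (0, 0, 5, 6); set L[3][1]=5

L[3][0] = 4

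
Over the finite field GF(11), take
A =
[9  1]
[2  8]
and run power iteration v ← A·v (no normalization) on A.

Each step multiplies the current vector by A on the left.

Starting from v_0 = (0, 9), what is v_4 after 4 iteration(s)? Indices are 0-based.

v_0 = (0, 9).
v_1 = A·v_0 = (9, 6).
v_2 = A·v_1 = (10, 0).
v_3 = A·v_2 = (2, 9).
v_4 = A·v_3 = (5, 10).

v_4 = (5, 10)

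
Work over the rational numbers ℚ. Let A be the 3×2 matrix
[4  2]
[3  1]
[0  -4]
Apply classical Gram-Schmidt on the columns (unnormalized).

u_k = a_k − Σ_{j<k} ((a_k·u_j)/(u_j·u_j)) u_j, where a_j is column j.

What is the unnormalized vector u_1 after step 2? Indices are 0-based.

Step 1: u_0 = a_0 = (4, 3, 0).
Step 2: u_1 = a_1 − (11/25)·u_0 = (6/25, -8/25, -4).

u_1 = (6/25, -8/25, -4)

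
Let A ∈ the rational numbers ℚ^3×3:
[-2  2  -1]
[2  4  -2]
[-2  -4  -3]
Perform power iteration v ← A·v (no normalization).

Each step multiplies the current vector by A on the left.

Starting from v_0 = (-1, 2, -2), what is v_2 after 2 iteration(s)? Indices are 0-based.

v_0 = (-1, 2, -2).
v_1 = A·v_0 = (8, 10, 0).
v_2 = A·v_1 = (4, 56, -56).

v_2 = (4, 56, -56)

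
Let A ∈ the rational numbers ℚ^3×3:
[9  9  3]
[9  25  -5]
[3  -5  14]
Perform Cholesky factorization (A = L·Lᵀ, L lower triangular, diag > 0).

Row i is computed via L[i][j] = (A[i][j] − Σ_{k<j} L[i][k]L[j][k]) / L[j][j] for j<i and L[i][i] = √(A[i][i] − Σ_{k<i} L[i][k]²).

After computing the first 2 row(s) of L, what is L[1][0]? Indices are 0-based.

L[1][0] = 3

Step 1: L[0][0] = √(9) = 3.
  L[1][0] = (9) / L[0][0] = 3.
Step 2: L[1][1] = √(16) = 4.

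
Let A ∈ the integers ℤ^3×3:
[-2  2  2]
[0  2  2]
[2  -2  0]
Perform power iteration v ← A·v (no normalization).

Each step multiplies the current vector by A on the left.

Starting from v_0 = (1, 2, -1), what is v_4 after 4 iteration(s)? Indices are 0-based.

v_0 = (1, 2, -1).
v_1 = A·v_0 = (0, 2, -2).
v_2 = A·v_1 = (0, 0, -4).
v_3 = A·v_2 = (-8, -8, 0).
v_4 = A·v_3 = (0, -16, 0).

v_4 = (0, -16, 0)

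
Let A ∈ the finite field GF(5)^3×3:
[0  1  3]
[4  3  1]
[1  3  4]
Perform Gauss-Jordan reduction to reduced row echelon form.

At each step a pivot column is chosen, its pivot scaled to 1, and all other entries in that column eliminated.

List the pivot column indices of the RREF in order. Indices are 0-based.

[1] R0 <-> R1
[1] R0 /= 4  ⇒  (1, 2, 4)
     R2 -= 1·R0  ⇒  (0, 1, 0)
[2] R1 /= 1  ⇒  (0, 1, 3)
     R0 -= 2·R1  ⇒  (1, 0, 3)
     R2 -= 1·R1  ⇒  (0, 0, 2)
[3] R2 /= 2  ⇒  (0, 0, 1)
     R0 -= 3·R2  ⇒  (1, 0, 0)
     R1 -= 3·R2  ⇒  (0, 1, 0)

pivot columns: 0, 1, 2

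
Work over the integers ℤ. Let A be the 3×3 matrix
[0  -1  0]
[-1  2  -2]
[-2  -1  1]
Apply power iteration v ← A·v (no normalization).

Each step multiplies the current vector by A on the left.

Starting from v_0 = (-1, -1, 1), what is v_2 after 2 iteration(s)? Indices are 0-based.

v_0 = (-1, -1, 1).
v_1 = A·v_0 = (1, -3, 4).
v_2 = A·v_1 = (3, -15, 5).

v_2 = (3, -15, 5)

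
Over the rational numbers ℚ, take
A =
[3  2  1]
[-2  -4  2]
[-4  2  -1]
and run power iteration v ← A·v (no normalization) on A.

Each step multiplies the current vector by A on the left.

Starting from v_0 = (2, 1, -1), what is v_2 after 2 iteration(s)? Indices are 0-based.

v_2 = (-4, 16, -43)

v_0 = (2, 1, -1).
v_1 = A·v_0 = (7, -10, -5).
v_2 = A·v_1 = (-4, 16, -43).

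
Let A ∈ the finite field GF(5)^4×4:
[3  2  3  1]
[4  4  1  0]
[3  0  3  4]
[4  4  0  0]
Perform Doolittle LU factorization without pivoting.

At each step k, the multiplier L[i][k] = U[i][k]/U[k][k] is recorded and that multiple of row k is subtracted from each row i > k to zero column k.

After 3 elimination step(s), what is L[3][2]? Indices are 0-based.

[col 0] pivot 3
  R1 -= 3*R0 → (0, 3, 2, 2)  (L[1][0] := 3)
  R2 -= 1*R0 → (0, 3, 0, 3)  (L[2][0] := 1)
  R3 -= 3*R0 → (0, 3, 1, 2)  (L[3][0] := 3)
[col 1] pivot 3
  R2 -= 1*R1 → (0, 0, 3, 1)  (L[2][1] := 1)
  R3 -= 1*R1 → (0, 0, 4, 0)  (L[3][1] := 1)
[col 2] pivot 3
  R3 -= 3*R2 → (0, 0, 0, 2)  (L[3][2] := 3)

L[3][2] = 3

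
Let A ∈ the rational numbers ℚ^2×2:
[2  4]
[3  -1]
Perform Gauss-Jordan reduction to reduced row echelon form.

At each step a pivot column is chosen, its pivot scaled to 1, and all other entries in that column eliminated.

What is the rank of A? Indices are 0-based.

[1] R0 /= 2  ⇒  (1, 2)
     R1 -= 3·R0  ⇒  (0, -7)
[2] R1 /= -7  ⇒  (0, 1)
     R0 -= 2·R1  ⇒  (1, 0)

rank = 2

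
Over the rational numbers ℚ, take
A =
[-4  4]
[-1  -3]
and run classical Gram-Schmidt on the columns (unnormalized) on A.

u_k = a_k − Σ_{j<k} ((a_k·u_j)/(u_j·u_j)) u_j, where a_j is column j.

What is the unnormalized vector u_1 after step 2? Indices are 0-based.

u_1 = (16/17, -64/17)

Step 1: u_0 = a_0 = (-4, -1).
Step 2: u_1 = a_1 − (-13/17)·u_0 = (16/17, -64/17).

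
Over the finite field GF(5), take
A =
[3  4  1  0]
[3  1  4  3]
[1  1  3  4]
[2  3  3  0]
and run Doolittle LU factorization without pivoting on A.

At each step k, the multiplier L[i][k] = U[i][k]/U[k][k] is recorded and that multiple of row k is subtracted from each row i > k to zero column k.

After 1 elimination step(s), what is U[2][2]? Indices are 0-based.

U[2][2] = 1

k=0: U[0][0]=3
  eliminate (1,0): mult=1, new row 1: (0, 2, 3, 3); set L[1][0]=1
  eliminate (2,0): mult=2, new row 2: (0, 3, 1, 4); set L[2][0]=2
  eliminate (3,0): mult=4, new row 3: (0, 2, 4, 0); set L[3][0]=4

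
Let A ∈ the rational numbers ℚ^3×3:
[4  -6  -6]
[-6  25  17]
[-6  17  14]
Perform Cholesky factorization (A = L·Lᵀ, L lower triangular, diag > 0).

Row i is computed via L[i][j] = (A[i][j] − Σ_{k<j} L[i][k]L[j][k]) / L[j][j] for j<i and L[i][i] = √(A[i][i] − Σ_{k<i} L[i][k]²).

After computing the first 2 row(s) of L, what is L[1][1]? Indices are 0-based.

L[1][1] = 4

Step 1: L[0][0] = √(4) = 2.
  L[1][0] = (-6) / L[0][0] = -3.
Step 2: L[1][1] = √(16) = 4.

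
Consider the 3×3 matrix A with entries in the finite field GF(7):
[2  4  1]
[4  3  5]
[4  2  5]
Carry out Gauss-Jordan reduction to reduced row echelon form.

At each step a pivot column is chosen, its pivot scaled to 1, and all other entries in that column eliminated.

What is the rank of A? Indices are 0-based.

pivot(0,0)=2: scale R0 → (1, 2, 4)
  clear (1,0): R1 −= (4)R0 → (0, 2, 3)
  clear (2,0): R2 −= (4)R0 → (0, 1, 3)
pivot(1,1)=2: scale R1 → (0, 1, 5)
  clear (0,1): R0 −= (2)R1 → (1, 0, 1)
  clear (2,1): R2 −= (1)R1 → (0, 0, 5)
pivot(2,2)=5: scale R2 → (0, 0, 1)
  clear (0,2): R0 −= (1)R2 → (1, 0, 0)
  clear (1,2): R1 −= (5)R2 → (0, 1, 0)

rank = 3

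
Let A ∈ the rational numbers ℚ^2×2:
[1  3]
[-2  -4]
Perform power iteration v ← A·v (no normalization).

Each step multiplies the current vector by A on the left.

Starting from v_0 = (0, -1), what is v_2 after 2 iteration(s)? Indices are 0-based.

v_2 = (9, -10)

v_0 = (0, -1).
v_1 = A·v_0 = (-3, 4).
v_2 = A·v_1 = (9, -10).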